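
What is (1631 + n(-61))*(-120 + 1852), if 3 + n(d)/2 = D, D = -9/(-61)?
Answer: 171715676/61 ≈ 2.8150e+6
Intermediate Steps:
D = 9/61 (D = -9*(-1/61) = 9/61 ≈ 0.14754)
n(d) = -348/61 (n(d) = -6 + 2*(9/61) = -6 + 18/61 = -348/61)
(1631 + n(-61))*(-120 + 1852) = (1631 - 348/61)*(-120 + 1852) = (99143/61)*1732 = 171715676/61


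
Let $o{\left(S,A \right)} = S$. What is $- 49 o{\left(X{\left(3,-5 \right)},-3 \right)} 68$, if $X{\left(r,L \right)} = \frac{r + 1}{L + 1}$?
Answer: $3332$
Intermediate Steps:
$X{\left(r,L \right)} = \frac{1 + r}{1 + L}$
$- 49 o{\left(X{\left(3,-5 \right)},-3 \right)} 68 = - 49 \frac{1 + 3}{1 - 5} \cdot 68 = - 49 \frac{1}{-4} \cdot 4 \cdot 68 = - 49 \left(\left(- \frac{1}{4}\right) 4\right) 68 = \left(-49\right) \left(-1\right) 68 = 49 \cdot 68 = 3332$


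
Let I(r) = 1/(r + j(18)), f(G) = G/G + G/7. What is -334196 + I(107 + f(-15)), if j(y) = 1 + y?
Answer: -292087297/874 ≈ -3.3420e+5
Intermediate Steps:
f(G) = 1 + G/7 (f(G) = 1 + G*(⅐) = 1 + G/7)
I(r) = 1/(19 + r) (I(r) = 1/(r + (1 + 18)) = 1/(r + 19) = 1/(19 + r))
-334196 + I(107 + f(-15)) = -334196 + 1/(19 + (107 + (1 + (⅐)*(-15)))) = -334196 + 1/(19 + (107 + (1 - 15/7))) = -334196 + 1/(19 + (107 - 8/7)) = -334196 + 1/(19 + 741/7) = -334196 + 1/(874/7) = -334196 + 7/874 = -292087297/874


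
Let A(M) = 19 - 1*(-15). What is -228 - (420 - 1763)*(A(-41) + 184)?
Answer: 292546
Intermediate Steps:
A(M) = 34 (A(M) = 19 + 15 = 34)
-228 - (420 - 1763)*(A(-41) + 184) = -228 - (420 - 1763)*(34 + 184) = -228 - (-1343)*218 = -228 - 1*(-292774) = -228 + 292774 = 292546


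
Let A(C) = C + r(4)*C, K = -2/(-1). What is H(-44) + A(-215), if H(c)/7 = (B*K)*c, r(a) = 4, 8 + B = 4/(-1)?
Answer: 6317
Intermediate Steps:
B = -12 (B = -8 + 4/(-1) = -8 + 4*(-1) = -8 - 4 = -12)
K = 2 (K = -1*(-2) = 2)
H(c) = -168*c (H(c) = 7*((-12*2)*c) = 7*(-24*c) = -168*c)
A(C) = 5*C (A(C) = C + 4*C = 5*C)
H(-44) + A(-215) = -168*(-44) + 5*(-215) = 7392 - 1075 = 6317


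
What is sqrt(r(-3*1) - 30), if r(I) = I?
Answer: I*sqrt(33) ≈ 5.7446*I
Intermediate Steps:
sqrt(r(-3*1) - 30) = sqrt(-3*1 - 30) = sqrt(-3 - 30) = sqrt(-33) = I*sqrt(33)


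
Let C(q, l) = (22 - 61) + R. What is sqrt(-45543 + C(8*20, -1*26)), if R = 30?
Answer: 4*I*sqrt(2847) ≈ 213.43*I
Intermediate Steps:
C(q, l) = -9 (C(q, l) = (22 - 61) + 30 = -39 + 30 = -9)
sqrt(-45543 + C(8*20, -1*26)) = sqrt(-45543 - 9) = sqrt(-45552) = 4*I*sqrt(2847)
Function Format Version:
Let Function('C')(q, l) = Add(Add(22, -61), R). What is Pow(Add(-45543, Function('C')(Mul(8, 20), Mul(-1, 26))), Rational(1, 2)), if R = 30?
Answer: Mul(4, I, Pow(2847, Rational(1, 2))) ≈ Mul(213.43, I)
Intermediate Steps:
Function('C')(q, l) = -9 (Function('C')(q, l) = Add(Add(22, -61), 30) = Add(-39, 30) = -9)
Pow(Add(-45543, Function('C')(Mul(8, 20), Mul(-1, 26))), Rational(1, 2)) = Pow(Add(-45543, -9), Rational(1, 2)) = Pow(-45552, Rational(1, 2)) = Mul(4, I, Pow(2847, Rational(1, 2)))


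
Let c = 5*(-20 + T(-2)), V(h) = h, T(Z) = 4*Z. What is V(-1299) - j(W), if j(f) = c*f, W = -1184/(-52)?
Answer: 24553/13 ≈ 1888.7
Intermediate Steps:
W = 296/13 (W = -1184*(-1/52) = 296/13 ≈ 22.769)
c = -140 (c = 5*(-20 + 4*(-2)) = 5*(-20 - 8) = 5*(-28) = -140)
j(f) = -140*f
V(-1299) - j(W) = -1299 - (-140)*296/13 = -1299 - 1*(-41440/13) = -1299 + 41440/13 = 24553/13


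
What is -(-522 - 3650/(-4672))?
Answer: 16679/32 ≈ 521.22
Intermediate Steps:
-(-522 - 3650/(-4672)) = -(-522 - 3650*(-1/4672)) = -(-522 + 25/32) = -1*(-16679/32) = 16679/32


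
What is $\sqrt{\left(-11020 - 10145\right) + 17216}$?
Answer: $i \sqrt{3949} \approx 62.841 i$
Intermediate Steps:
$\sqrt{\left(-11020 - 10145\right) + 17216} = \sqrt{-21165 + 17216} = \sqrt{-3949} = i \sqrt{3949}$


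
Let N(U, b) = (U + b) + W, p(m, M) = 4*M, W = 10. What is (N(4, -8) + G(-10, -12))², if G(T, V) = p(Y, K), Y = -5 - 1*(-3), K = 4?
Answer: 484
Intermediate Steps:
Y = -2 (Y = -5 + 3 = -2)
G(T, V) = 16 (G(T, V) = 4*4 = 16)
N(U, b) = 10 + U + b (N(U, b) = (U + b) + 10 = 10 + U + b)
(N(4, -8) + G(-10, -12))² = ((10 + 4 - 8) + 16)² = (6 + 16)² = 22² = 484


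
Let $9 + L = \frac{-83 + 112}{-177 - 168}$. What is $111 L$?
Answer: $- \frac{115958}{115} \approx -1008.3$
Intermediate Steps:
$L = - \frac{3134}{345}$ ($L = -9 + \frac{-83 + 112}{-177 - 168} = -9 + \frac{29}{-345} = -9 + 29 \left(- \frac{1}{345}\right) = -9 - \frac{29}{345} = - \frac{3134}{345} \approx -9.0841$)
$111 L = 111 \left(- \frac{3134}{345}\right) = - \frac{115958}{115}$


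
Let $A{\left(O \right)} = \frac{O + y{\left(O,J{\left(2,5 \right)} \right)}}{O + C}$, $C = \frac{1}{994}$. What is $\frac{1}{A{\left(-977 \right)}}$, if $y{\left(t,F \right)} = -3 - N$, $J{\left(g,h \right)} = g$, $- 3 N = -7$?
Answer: $\frac{2913411}{2929318} \approx 0.99457$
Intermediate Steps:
$N = \frac{7}{3}$ ($N = \left(- \frac{1}{3}\right) \left(-7\right) = \frac{7}{3} \approx 2.3333$)
$y{\left(t,F \right)} = - \frac{16}{3}$ ($y{\left(t,F \right)} = -3 - \frac{7}{3} = - \frac{16}{3}$)
$C = \frac{1}{994} \approx 0.001006$
$A{\left(O \right)} = \frac{- \frac{16}{3} + O}{\frac{1}{994} + O}$ ($A{\left(O \right)} = \frac{O - \frac{16}{3}}{O + \frac{1}{994}} = \frac{- \frac{16}{3} + O}{\frac{1}{994} + O}$)
$\frac{1}{A{\left(-977 \right)}} = \frac{1}{\frac{994}{3} \frac{1}{1 + 994 \left(-977\right)} \left(-16 + 3 \left(-977\right)\right)} = \frac{1}{\frac{994}{3} \frac{1}{1 - 971138} \left(-16 - 2931\right)} = \frac{1}{\frac{994}{3} \frac{1}{-971137} \left(-2947\right)} = \frac{1}{\frac{994}{3} \left(- \frac{1}{971137}\right) \left(-2947\right)} = \frac{1}{\frac{2929318}{2913411}} = \frac{2913411}{2929318}$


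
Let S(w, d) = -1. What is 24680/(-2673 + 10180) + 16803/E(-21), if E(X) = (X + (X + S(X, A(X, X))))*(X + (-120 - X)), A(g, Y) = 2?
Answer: 84496307/12912040 ≈ 6.5440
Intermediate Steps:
E(X) = 120 - 240*X (E(X) = (X + (X - 1))*(X + (-120 - X)) = (X + (-1 + X))*(-120) = (-1 + 2*X)*(-120) = 120 - 240*X)
24680/(-2673 + 10180) + 16803/E(-21) = 24680/(-2673 + 10180) + 16803/(120 - 240*(-21)) = 24680/7507 + 16803/(120 + 5040) = 24680*(1/7507) + 16803/5160 = 24680/7507 + 16803*(1/5160) = 24680/7507 + 5601/1720 = 84496307/12912040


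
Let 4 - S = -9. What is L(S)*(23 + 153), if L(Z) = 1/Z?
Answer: 176/13 ≈ 13.538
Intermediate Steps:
S = 13 (S = 4 - 1*(-9) = 4 + 9 = 13)
L(S)*(23 + 153) = (23 + 153)/13 = (1/13)*176 = 176/13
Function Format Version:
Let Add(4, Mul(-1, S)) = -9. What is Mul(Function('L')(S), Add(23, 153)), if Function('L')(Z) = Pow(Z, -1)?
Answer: Rational(176, 13) ≈ 13.538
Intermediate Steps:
S = 13 (S = Add(4, Mul(-1, -9)) = Add(4, 9) = 13)
Mul(Function('L')(S), Add(23, 153)) = Mul(Pow(13, -1), Add(23, 153)) = Mul(Rational(1, 13), 176) = Rational(176, 13)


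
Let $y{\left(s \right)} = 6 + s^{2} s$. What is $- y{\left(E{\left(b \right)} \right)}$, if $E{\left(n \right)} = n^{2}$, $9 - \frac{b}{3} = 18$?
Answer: $-387420495$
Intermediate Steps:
$b = -27$ ($b = 27 - 54 = -27$)
$y{\left(s \right)} = 6 + s^{3}$
$- y{\left(E{\left(b \right)} \right)} = - (6 + \left(\left(-27\right)^{2}\right)^{3}) = - (6 + 729^{3}) = - (6 + 387420489) = \left(-1\right) 387420495 = -387420495$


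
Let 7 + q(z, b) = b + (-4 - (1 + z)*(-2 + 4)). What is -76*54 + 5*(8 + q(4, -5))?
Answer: -4194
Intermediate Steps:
q(z, b) = -13 + b - 2*z (q(z, b) = -7 + (b + (-4 - (1 + z)*(-2 + 4))) = -7 + (b + (-4 - (1 + z)*2)) = -7 + (b + (-4 - (2 + 2*z))) = -7 + (b + (-4 + (-2 - 2*z))) = -7 + (b + (-6 - 2*z)) = -7 + (-6 + b - 2*z) = -13 + b - 2*z)
-76*54 + 5*(8 + q(4, -5)) = -76*54 + 5*(8 + (-13 - 5 - 2*4)) = -4104 + 5*(8 + (-13 - 5 - 8)) = -4104 + 5*(8 - 26) = -4104 + 5*(-18) = -4104 - 90 = -4194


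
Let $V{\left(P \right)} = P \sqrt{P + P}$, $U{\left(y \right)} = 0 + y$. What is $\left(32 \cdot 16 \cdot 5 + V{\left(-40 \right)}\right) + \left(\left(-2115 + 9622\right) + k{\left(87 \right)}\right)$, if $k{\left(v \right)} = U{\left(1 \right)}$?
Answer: $10068 - 160 i \sqrt{5} \approx 10068.0 - 357.77 i$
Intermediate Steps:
$U{\left(y \right)} = y$
$k{\left(v \right)} = 1$
$V{\left(P \right)} = \sqrt{2} P^{\frac{3}{2}}$ ($V{\left(P \right)} = P \sqrt{2 P} = P \sqrt{2} \sqrt{P} = \sqrt{2} P^{\frac{3}{2}}$)
$\left(32 \cdot 16 \cdot 5 + V{\left(-40 \right)}\right) + \left(\left(-2115 + 9622\right) + k{\left(87 \right)}\right) = \left(32 \cdot 16 \cdot 5 + \sqrt{2} \left(-40\right)^{\frac{3}{2}}\right) + \left(\left(-2115 + 9622\right) + 1\right) = \left(512 \cdot 5 + \sqrt{2} \left(- 80 i \sqrt{10}\right)\right) + \left(7507 + 1\right) = \left(2560 - 160 i \sqrt{5}\right) + 7508 = 10068 - 160 i \sqrt{5}$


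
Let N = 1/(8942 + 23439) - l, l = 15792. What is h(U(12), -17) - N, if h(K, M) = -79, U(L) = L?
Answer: 508802652/32381 ≈ 15713.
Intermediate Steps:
N = -511360751/32381 (N = 1/(8942 + 23439) - 1*15792 = 1/32381 - 15792 = -511360751/32381 ≈ -15792.)
h(U(12), -17) - N = -79 - 1*(-511360751/32381) = -79 + 511360751/32381 = 508802652/32381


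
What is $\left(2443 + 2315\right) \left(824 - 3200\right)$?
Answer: $-11305008$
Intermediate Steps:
$\left(2443 + 2315\right) \left(824 - 3200\right) = 4758 \left(-2376\right) = -11305008$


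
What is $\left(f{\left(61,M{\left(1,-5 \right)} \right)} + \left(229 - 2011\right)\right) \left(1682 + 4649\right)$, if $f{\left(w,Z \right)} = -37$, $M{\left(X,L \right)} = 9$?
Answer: $-11516089$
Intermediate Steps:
$\left(f{\left(61,M{\left(1,-5 \right)} \right)} + \left(229 - 2011\right)\right) \left(1682 + 4649\right) = \left(-37 + \left(229 - 2011\right)\right) \left(1682 + 4649\right) = \left(-37 + \left(229 - 2011\right)\right) 6331 = \left(-37 - 1782\right) 6331 = \left(-1819\right) 6331 = -11516089$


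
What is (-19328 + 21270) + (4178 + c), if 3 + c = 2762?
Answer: 8879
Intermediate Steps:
c = 2759 (c = -3 + 2762 = 2759)
(-19328 + 21270) + (4178 + c) = (-19328 + 21270) + (4178 + 2759) = 1942 + 6937 = 8879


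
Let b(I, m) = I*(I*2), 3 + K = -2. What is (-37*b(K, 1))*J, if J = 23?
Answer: -42550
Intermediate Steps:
K = -5 (K = -3 - 2 = -5)
b(I, m) = 2*I² (b(I, m) = I*(2*I) = 2*I²)
(-37*b(K, 1))*J = -74*(-5)²*23 = -74*25*23 = -37*50*23 = -1850*23 = -42550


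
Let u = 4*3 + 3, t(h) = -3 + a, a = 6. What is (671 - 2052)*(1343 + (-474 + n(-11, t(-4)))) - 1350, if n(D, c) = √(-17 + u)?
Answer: -1201439 - 1381*I*√2 ≈ -1.2014e+6 - 1953.0*I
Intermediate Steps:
t(h) = 3 (t(h) = -3 + 6 = 3)
u = 15 (u = 12 + 3 = 15)
n(D, c) = I*√2 (n(D, c) = √(-17 + 15) = √(-2) = I*√2)
(671 - 2052)*(1343 + (-474 + n(-11, t(-4)))) - 1350 = (671 - 2052)*(1343 + (-474 + I*√2)) - 1350 = -1381*(869 + I*√2) - 1350 = (-1200089 - 1381*I*√2) - 1350 = -1201439 - 1381*I*√2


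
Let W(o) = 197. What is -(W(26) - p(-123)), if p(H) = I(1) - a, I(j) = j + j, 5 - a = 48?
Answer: -152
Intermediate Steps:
a = -43 (a = 5 - 1*48 = 5 - 48 = -43)
I(j) = 2*j
p(H) = 45 (p(H) = 2*1 - 1*(-43) = 2 + 43 = 45)
-(W(26) - p(-123)) = -(197 - 1*45) = -(197 - 45) = -1*152 = -152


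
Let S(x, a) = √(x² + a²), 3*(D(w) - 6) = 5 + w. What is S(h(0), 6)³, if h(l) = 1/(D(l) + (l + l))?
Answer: 57159*√2117/12167 ≈ 216.15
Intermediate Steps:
D(w) = 23/3 + w/3 (D(w) = 6 + (5 + w)/3 = 6 + (5/3 + w/3) = 23/3 + w/3)
h(l) = 1/(23/3 + 7*l/3) (h(l) = 1/((23/3 + l/3) + (l + l)) = 1/((23/3 + l/3) + 2*l) = 1/(23/3 + 7*l/3))
S(x, a) = √(a² + x²)
S(h(0), 6)³ = (√(6² + (3/(23 + 7*0))²))³ = (√(36 + (3/(23 + 0))²))³ = (√(36 + (3/23)²))³ = (√(36 + 9/529))³ = (√(19053/529))³ = (3*√2117/23)³ = 57159*√2117/12167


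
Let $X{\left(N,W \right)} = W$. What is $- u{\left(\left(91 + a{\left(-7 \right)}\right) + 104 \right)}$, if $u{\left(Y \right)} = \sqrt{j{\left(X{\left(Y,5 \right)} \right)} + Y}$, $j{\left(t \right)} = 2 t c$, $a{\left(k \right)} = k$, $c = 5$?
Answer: $- \sqrt{238} \approx -15.427$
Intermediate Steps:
$j{\left(t \right)} = 10 t$ ($j{\left(t \right)} = 2 t 5 = 10 t$)
$u{\left(Y \right)} = \sqrt{50 + Y}$ ($u{\left(Y \right)} = \sqrt{10 \cdot 5 + Y} = \sqrt{50 + Y}$)
$- u{\left(\left(91 + a{\left(-7 \right)}\right) + 104 \right)} = - \sqrt{50 + \left(\left(91 - 7\right) + 104\right)} = - \sqrt{50 + \left(84 + 104\right)} = - \sqrt{50 + 188} = - \sqrt{238}$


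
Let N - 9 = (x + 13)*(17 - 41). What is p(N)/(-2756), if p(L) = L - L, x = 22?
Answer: 0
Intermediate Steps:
N = -831 (N = 9 + (22 + 13)*(17 - 41) = 9 + 35*(-24) = 9 - 840 = -831)
p(L) = 0
p(N)/(-2756) = 0/(-2756) = 0*(-1/2756) = 0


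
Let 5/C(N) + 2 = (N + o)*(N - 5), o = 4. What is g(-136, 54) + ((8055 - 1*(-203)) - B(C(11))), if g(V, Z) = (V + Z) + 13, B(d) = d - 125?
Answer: 731627/88 ≈ 8313.9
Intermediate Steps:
C(N) = 5/(-2 + (-5 + N)*(4 + N)) (C(N) = 5/(-2 + (N + 4)*(N - 5)) = 5/(-2 + (4 + N)*(-5 + N)) = 5/(-2 + (-5 + N)*(4 + N)))
B(d) = -125 + d
g(V, Z) = 13 + V + Z
g(-136, 54) + ((8055 - 1*(-203)) - B(C(11))) = (13 - 136 + 54) + ((8055 - 1*(-203)) - (-125 + 5/(-22 + 11² - 1*11))) = -69 + ((8055 + 203) - (-125 + 5/(-22 + 121 - 11))) = -69 + (8258 - (-125 + 5/88)) = -69 + (8258 - 1*(-10995/88)) = -69 + (8258 + 10995/88) = -69 + 737699/88 = 731627/88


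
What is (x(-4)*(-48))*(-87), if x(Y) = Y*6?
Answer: -100224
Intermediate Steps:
x(Y) = 6*Y
(x(-4)*(-48))*(-87) = ((6*(-4))*(-48))*(-87) = -24*(-48)*(-87) = 1152*(-87) = -100224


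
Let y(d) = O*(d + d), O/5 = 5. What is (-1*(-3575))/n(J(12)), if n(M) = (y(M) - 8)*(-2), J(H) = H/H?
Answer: -3575/84 ≈ -42.560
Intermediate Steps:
O = 25 (O = 5*5 = 25)
J(H) = 1
y(d) = 50*d (y(d) = 25*(d + d) = 25*(2*d) = 50*d)
n(M) = 16 - 100*M (n(M) = (50*M - 8)*(-2) = (-8 + 50*M)*(-2) = 16 - 100*M)
(-1*(-3575))/n(J(12)) = (-1*(-3575))/(16 - 100*1) = 3575/(16 - 100) = 3575/(-84) = 3575*(-1/84) = -3575/84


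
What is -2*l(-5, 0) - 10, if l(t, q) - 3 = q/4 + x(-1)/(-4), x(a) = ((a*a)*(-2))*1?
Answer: -17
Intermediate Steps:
x(a) = -2*a**2 (x(a) = (a**2*(-2))*1 = -2*a**2*1 = -2*a**2)
l(t, q) = 7/2 + q/4 (l(t, q) = 3 + (q/4 - 2*(-1)**2/(-4)) = 3 + (q*(1/4) - 2*1*(-1/4)) = 3 + (q/4 - 2*(-1/4)) = 3 + (q/4 + 1/2) = 3 + (1/2 + q/4) = 7/2 + q/4)
-2*l(-5, 0) - 10 = -2*(7/2 + (1/4)*0) - 10 = -2*(7/2 + 0) - 10 = -2*7/2 - 10 = -7 - 10 = -17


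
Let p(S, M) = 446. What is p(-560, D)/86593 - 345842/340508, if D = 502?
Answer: -2128259267/2106114946 ≈ -1.0105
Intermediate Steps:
p(-560, D)/86593 - 345842/340508 = 446/86593 - 345842/340508 = 446*(1/86593) - 345842*1/340508 = 446/86593 - 24703/24322 = -2128259267/2106114946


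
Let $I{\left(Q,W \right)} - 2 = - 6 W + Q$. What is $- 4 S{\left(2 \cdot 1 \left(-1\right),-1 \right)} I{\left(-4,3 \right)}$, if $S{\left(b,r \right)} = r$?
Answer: $-80$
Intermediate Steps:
$I{\left(Q,W \right)} = 2 + Q - 6 W$ ($I{\left(Q,W \right)} = 2 + \left(- 6 W + Q\right) = 2 + \left(Q - 6 W\right) = 2 + Q - 6 W$)
$- 4 S{\left(2 \cdot 1 \left(-1\right),-1 \right)} I{\left(-4,3 \right)} = \left(-4\right) \left(-1\right) \left(2 - 4 - 18\right) = 4 \left(2 - 4 - 18\right) = 4 \left(-20\right) = -80$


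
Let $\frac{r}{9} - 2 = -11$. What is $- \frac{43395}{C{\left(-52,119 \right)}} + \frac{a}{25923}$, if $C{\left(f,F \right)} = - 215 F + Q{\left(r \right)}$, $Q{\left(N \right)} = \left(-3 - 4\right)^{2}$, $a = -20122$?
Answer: $\frac{203697731}{220656576} \approx 0.92314$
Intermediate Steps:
$r = -81$ ($r = 18 + 9 \left(-11\right) = 18 - 99 = -81$)
$Q{\left(N \right)} = 49$ ($Q{\left(N \right)} = \left(-7\right)^{2} = 49$)
$C{\left(f,F \right)} = 49 - 215 F$ ($C{\left(f,F \right)} = - 215 F + 49 = 49 - 215 F$)
$- \frac{43395}{C{\left(-52,119 \right)}} + \frac{a}{25923} = - \frac{43395}{49 - 25585} - \frac{20122}{25923} = - \frac{43395}{-25536} - \frac{20122}{25923} = \left(-43395\right) \left(- \frac{1}{25536}\right) - \frac{20122}{25923} = \frac{14465}{8512} - \frac{20122}{25923} = \frac{203697731}{220656576}$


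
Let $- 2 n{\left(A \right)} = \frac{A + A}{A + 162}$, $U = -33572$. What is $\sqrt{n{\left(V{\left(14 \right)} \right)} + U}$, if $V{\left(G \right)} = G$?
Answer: $\frac{i \sqrt{64995546}}{44} \approx 183.23 i$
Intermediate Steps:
$n{\left(A \right)} = - \frac{A}{162 + A}$ ($n{\left(A \right)} = - \frac{\left(A + A\right) \frac{1}{A + 162}}{2} = - \frac{2 A \frac{1}{162 + A}}{2} = - \frac{A}{162 + A}$)
$\sqrt{n{\left(V{\left(14 \right)} \right)} + U} = \sqrt{\left(-1\right) 14 \frac{1}{162 + 14} - 33572} = \sqrt{\left(-1\right) 14 \cdot \frac{1}{176} - 33572} = \sqrt{- \frac{7}{88} - 33572} = \sqrt{- \frac{2954343}{88}} = \frac{i \sqrt{64995546}}{44}$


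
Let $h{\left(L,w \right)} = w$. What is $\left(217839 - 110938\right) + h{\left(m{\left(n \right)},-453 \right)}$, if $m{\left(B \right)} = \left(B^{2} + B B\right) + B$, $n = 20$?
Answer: $106448$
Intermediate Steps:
$m{\left(B \right)} = B + 2 B^{2}$ ($m{\left(B \right)} = \left(B^{2} + B^{2}\right) + B = 2 B^{2} + B = B + 2 B^{2}$)
$\left(217839 - 110938\right) + h{\left(m{\left(n \right)},-453 \right)} = \left(217839 - 110938\right) - 453 = 106901 - 453 = 106448$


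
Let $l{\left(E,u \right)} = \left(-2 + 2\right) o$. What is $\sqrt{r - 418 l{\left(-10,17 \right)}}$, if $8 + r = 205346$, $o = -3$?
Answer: $\sqrt{205338} \approx 453.14$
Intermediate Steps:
$l{\left(E,u \right)} = 0$ ($l{\left(E,u \right)} = \left(-2 + 2\right) \left(-3\right) = 0 \left(-3\right) = 0$)
$r = 205338$ ($r = -8 + 205346 = 205338$)
$\sqrt{r - 418 l{\left(-10,17 \right)}} = \sqrt{205338 - 0} = \sqrt{205338 + 0} = \sqrt{205338}$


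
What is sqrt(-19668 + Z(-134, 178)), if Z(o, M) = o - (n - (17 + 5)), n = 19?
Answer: I*sqrt(19799) ≈ 140.71*I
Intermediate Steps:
Z(o, M) = 3 + o (Z(o, M) = o - (19 - (17 + 5)) = o - (19 - 1*22) = o - (19 - 22) = o - 1*(-3) = o + 3 = 3 + o)
sqrt(-19668 + Z(-134, 178)) = sqrt(-19668 + (3 - 134)) = sqrt(-19668 - 131) = sqrt(-19799) = I*sqrt(19799)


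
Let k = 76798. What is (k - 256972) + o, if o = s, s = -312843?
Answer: -493017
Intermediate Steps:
o = -312843
(k - 256972) + o = (76798 - 256972) - 312843 = -180174 - 312843 = -493017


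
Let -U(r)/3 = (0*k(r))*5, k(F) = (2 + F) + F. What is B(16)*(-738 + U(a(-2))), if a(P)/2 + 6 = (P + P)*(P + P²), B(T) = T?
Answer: -11808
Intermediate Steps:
a(P) = -12 + 4*P*(P + P²) (a(P) = -12 + 2*((P + P)*(P + P²)) = -12 + 2*((2*P)*(P + P²)) = -12 + 2*(2*P*(P + P²)) = -12 + 4*P*(P + P²))
k(F) = 2 + 2*F
U(r) = 0 (U(r) = -3*0*(2 + 2*r)*5 = -0*5 = -3*0 = 0)
B(16)*(-738 + U(a(-2))) = 16*(-738 + 0) = 16*(-738) = -11808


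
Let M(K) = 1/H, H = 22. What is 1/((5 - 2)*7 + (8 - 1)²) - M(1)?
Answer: -12/385 ≈ -0.031169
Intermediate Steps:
M(K) = 1/22
1/((5 - 2)*7 + (8 - 1)²) - M(1) = 1/((5 - 2)*7 + (8 - 1)²) - 1*1/22 = 1/(3*7 + 7²) - 1/22 = 1/(21 + 49) - 1/22 = 1/70 - 1/22 = -12/385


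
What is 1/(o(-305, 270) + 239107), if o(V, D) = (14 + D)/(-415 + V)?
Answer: 180/43039189 ≈ 4.1822e-6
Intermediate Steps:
o(V, D) = (14 + D)/(-415 + V)
1/(o(-305, 270) + 239107) = 1/((14 + 270)/(-415 - 305) + 239107) = 1/(284/(-720) + 239107) = 1/(-1/720*284 + 239107) = 1/(-71/180 + 239107) = 1/(43039189/180) = 180/43039189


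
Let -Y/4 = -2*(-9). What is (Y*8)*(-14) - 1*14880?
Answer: -6816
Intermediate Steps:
Y = -72 (Y = -(-8)*(-9) = -4*18 = -72)
(Y*8)*(-14) - 1*14880 = -72*8*(-14) - 1*14880 = -576*(-14) - 14880 = 8064 - 14880 = -6816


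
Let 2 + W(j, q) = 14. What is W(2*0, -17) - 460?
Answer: -448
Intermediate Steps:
W(j, q) = 12 (W(j, q) = -2 + 14 = 12)
W(2*0, -17) - 460 = 12 - 460 = -448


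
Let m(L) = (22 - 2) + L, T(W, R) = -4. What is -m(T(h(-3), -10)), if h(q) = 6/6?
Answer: -16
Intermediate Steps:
h(q) = 1 (h(q) = 6*(⅙) = 1)
m(L) = 20 + L
-m(T(h(-3), -10)) = -(20 - 4) = -1*16 = -16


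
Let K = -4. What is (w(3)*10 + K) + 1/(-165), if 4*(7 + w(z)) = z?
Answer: -21947/330 ≈ -66.506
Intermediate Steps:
w(z) = -7 + z/4
(w(3)*10 + K) + 1/(-165) = ((-7 + (¼)*3)*10 - 4) + 1/(-165) = ((-7 + ¾)*10 - 4) - 1/165 = (-25/4*10 - 4) - 1/165 = (-125/2 - 4) - 1/165 = -133/2 - 1/165 = -21947/330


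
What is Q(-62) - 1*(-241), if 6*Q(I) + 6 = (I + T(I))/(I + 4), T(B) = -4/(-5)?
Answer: 69651/290 ≈ 240.18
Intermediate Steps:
T(B) = ⅘ (T(B) = -4*(-⅕) = ⅘)
Q(I) = -1 + (⅘ + I)/(6*(4 + I)) (Q(I) = -1 + ((I + ⅘)/(I + 4))/6 = -1 + ((⅘ + I)/(4 + I))/6 = -1 + (⅘ + I)/(6*(4 + I)))
Q(-62) - 1*(-241) = (-116 - 25*(-62))/(30*(4 - 62)) - 1*(-241) = (1/30)*(-116 + 1550)/(-58) + 241 = (1/30)*(-1/58)*1434 + 241 = -239/290 + 241 = 69651/290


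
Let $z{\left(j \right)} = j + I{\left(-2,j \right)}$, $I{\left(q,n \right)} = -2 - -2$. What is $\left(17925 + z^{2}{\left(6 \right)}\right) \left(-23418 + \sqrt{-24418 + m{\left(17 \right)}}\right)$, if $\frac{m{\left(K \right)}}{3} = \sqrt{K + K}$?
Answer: $-420610698 + 17961 i \sqrt{24418 - 3 \sqrt{34}} \approx -4.2061 \cdot 10^{8} + 2.8056 \cdot 10^{6} i$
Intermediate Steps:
$I{\left(q,n \right)} = 0$ ($I{\left(q,n \right)} = -2 + 2 = 0$)
$m{\left(K \right)} = 3 \sqrt{2} \sqrt{K}$ ($m{\left(K \right)} = 3 \sqrt{K + K} = 3 \sqrt{2 K} = 3 \sqrt{2} \sqrt{K}$)
$z{\left(j \right)} = j$ ($z{\left(j \right)} = j + 0 = j$)
$\left(17925 + z^{2}{\left(6 \right)}\right) \left(-23418 + \sqrt{-24418 + m{\left(17 \right)}}\right) = \left(17925 + 6^{2}\right) \left(-23418 + \sqrt{-24418 + 3 \sqrt{2} \sqrt{17}}\right) = \left(17925 + 36\right) \left(-23418 + \sqrt{-24418 + 3 \sqrt{34}}\right) = 17961 \left(-23418 + \sqrt{-24418 + 3 \sqrt{34}}\right) = -420610698 + 17961 \sqrt{-24418 + 3 \sqrt{34}}$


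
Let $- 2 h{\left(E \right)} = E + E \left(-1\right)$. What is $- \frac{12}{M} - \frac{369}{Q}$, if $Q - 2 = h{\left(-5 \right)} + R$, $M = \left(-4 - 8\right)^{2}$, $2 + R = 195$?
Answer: $- \frac{1541}{780} \approx -1.9756$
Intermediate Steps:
$R = 193$ ($R = -2 + 195 = 193$)
$h{\left(E \right)} = 0$ ($h{\left(E \right)} = - \frac{E + E \left(-1\right)}{2} = - \frac{E - E}{2} = \left(- \frac{1}{2}\right) 0 = 0$)
$M = 144$ ($M = \left(-12\right)^{2} = 144$)
$Q = 195$ ($Q = 2 + \left(0 + 193\right) = 2 + 193 = 195$)
$- \frac{12}{M} - \frac{369}{Q} = - \frac{12}{144} - \frac{369}{195} = \left(-12\right) \frac{1}{144} - \frac{123}{65} = - \frac{1}{12} - \frac{123}{65} = - \frac{1541}{780}$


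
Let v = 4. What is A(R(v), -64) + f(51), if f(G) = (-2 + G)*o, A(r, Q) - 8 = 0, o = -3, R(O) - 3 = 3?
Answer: -139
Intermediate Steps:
R(O) = 6 (R(O) = 3 + 3 = 6)
A(r, Q) = 8 (A(r, Q) = 8 + 0 = 8)
f(G) = 6 - 3*G (f(G) = (-2 + G)*(-3) = 6 - 3*G)
A(R(v), -64) + f(51) = 8 + (6 - 3*51) = 8 + (6 - 153) = 8 - 147 = -139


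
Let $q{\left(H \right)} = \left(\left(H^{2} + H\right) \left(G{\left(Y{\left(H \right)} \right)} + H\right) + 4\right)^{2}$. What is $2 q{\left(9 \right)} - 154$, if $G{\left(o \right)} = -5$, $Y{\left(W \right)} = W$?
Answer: $264838$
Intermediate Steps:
$q{\left(H \right)} = \left(4 + \left(-5 + H\right) \left(H + H^{2}\right)\right)^{2}$ ($q{\left(H \right)} = \left(\left(H^{2} + H\right) \left(-5 + H\right) + 4\right)^{2} = \left(\left(H + H^{2}\right) \left(-5 + H\right) + 4\right)^{2} = \left(\left(-5 + H\right) \left(H + H^{2}\right) + 4\right)^{2} = \left(4 + \left(-5 + H\right) \left(H + H^{2}\right)\right)^{2}$)
$2 q{\left(9 \right)} - 154 = 2 \left(4 + 9^{3} - 45 - 4 \cdot 9^{2}\right)^{2} - 154 = 2 \left(4 + 729 - 45 - 324\right)^{2} - 154 = 2 \cdot 364^{2} - 154 = 2 \cdot 132496 - 154 = 264992 - 154 = 264838$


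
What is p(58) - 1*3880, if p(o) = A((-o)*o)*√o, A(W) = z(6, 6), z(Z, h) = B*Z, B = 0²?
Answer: -3880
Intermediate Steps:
B = 0
z(Z, h) = 0 (z(Z, h) = 0*Z = 0)
A(W) = 0
p(o) = 0 (p(o) = 0*√o = 0)
p(58) - 1*3880 = 0 - 1*3880 = 0 - 3880 = -3880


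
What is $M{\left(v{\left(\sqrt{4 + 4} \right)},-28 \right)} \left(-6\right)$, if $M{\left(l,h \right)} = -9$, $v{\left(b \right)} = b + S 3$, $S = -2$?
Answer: $54$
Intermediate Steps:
$v{\left(b \right)} = -6 + b$ ($v{\left(b \right)} = b - 6 = -6 + b$)
$M{\left(v{\left(\sqrt{4 + 4} \right)},-28 \right)} \left(-6\right) = \left(-9\right) \left(-6\right) = 54$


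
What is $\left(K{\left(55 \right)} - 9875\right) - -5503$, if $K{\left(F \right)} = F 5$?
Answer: $-4097$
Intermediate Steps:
$K{\left(F \right)} = 5 F$
$\left(K{\left(55 \right)} - 9875\right) - -5503 = \left(5 \cdot 55 - 9875\right) - -5503 = \left(275 - 9875\right) + 5503 = -9600 + 5503 = -4097$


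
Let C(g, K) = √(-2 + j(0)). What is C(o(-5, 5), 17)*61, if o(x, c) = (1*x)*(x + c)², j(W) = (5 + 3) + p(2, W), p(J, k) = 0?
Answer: 61*√6 ≈ 149.42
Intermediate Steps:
j(W) = 8 (j(W) = (5 + 3) + 0 = 8 + 0 = 8)
o(x, c) = x*(c + x)²
C(g, K) = √6 (C(g, K) = √(-2 + 8) = √6)
C(o(-5, 5), 17)*61 = √6*61 = 61*√6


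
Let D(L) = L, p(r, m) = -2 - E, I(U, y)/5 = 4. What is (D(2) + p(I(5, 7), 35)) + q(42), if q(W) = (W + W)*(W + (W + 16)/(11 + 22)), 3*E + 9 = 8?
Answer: 121307/33 ≈ 3676.0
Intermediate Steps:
E = -⅓ (E = -3 + (⅓)*8 = -3 + 8/3 = -⅓ ≈ -0.33333)
I(U, y) = 20 (I(U, y) = 5*4 = 20)
p(r, m) = -5/3 (p(r, m) = -2 - 1*(-⅓) = -2 + ⅓ = -5/3)
q(W) = 2*W*(16/33 + 34*W/33) (q(W) = (2*W)*(W + (16 + W)/33) = (2*W)*(W + (16 + W)*(1/33)) = (2*W)*(W + (16/33 + W/33)) = (2*W)*(16/33 + 34*W/33) = 2*W*(16/33 + 34*W/33))
(D(2) + p(I(5, 7), 35)) + q(42) = (2 - 5/3) + (4/33)*42*(8 + 17*42) = ⅓ + (4/33)*42*(8 + 714) = ⅓ + (4/33)*42*722 = ⅓ + 40432/11 = 121307/33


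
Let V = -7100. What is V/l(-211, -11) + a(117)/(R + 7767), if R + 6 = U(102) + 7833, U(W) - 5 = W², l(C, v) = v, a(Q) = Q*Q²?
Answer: 202239043/286033 ≈ 707.05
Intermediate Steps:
a(Q) = Q³
U(W) = 5 + W²
R = 18236 (R = -6 + ((5 + 102²) + 7833) = -6 + ((5 + 10404) + 7833) = -6 + (10409 + 7833) = -6 + 18242 = 18236)
V/l(-211, -11) + a(117)/(R + 7767) = -7100/(-11) + 117³/(18236 + 7767) = -7100*(-1/11) + 1601613/26003 = 7100/11 + 1601613*(1/26003) = 7100/11 + 1601613/26003 = 202239043/286033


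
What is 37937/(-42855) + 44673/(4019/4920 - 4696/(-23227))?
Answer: 218774182906653479/4990620442215 ≈ 43837.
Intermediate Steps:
37937/(-42855) + 44673/(4019/4920 - 4696/(-23227)) = 37937*(-1/42855) + 44673/(4019*(1/4920) - 4696*(-1/23227)) = -37937/42855 + 44673/(4019/4920 + 4696/23227) = -37937/42855 + 44673/(116453633/114276840) = -37937/42855 + 44673*(114276840/116453633) = -37937/42855 + 5105089273320/116453633 = 218774182906653479/4990620442215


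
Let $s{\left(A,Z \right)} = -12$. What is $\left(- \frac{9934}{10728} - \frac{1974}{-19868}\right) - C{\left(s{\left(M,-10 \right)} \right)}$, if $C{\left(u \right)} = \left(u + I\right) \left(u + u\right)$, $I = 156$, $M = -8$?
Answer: $\frac{92056142573}{26642988} \approx 3455.2$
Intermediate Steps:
$C{\left(u \right)} = 2 u \left(156 + u\right)$ ($C{\left(u \right)} = \left(u + 156\right) \left(u + u\right) = \left(156 + u\right) 2 u = 2 u \left(156 + u\right)$)
$\left(- \frac{9934}{10728} - \frac{1974}{-19868}\right) - C{\left(s{\left(M,-10 \right)} \right)} = \left(- \frac{9934}{10728} - \frac{1974}{-19868}\right) - 2 \left(-12\right) \left(156 - 12\right) = \left(\left(-9934\right) \frac{1}{10728} - - \frac{987}{9934}\right) - 2 \left(-12\right) 144 = \left(- \frac{4967}{5364} + \frac{987}{9934}\right) - -3456 = - \frac{22023955}{26642988} + 3456 = \frac{92056142573}{26642988}$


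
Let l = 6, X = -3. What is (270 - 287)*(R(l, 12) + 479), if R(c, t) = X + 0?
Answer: -8092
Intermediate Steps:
R(c, t) = -3 (R(c, t) = -3 + 0 = -3)
(270 - 287)*(R(l, 12) + 479) = (270 - 287)*(-3 + 479) = -17*476 = -8092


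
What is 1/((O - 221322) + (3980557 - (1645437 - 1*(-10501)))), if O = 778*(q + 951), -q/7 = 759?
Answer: -1/1290339 ≈ -7.7499e-7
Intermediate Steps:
q = -5313 (q = -7*759 = -5313)
O = -3393636 (O = 778*(-5313 + 951) = 778*(-4362) = -3393636)
1/((O - 221322) + (3980557 - (1645437 - 1*(-10501)))) = 1/((-3393636 - 221322) + (3980557 - (1645437 - 1*(-10501)))) = 1/(-3614958 + (3980557 - (1645437 + 10501))) = 1/(-3614958 + (3980557 - 1*1655938)) = 1/(-3614958 + (3980557 - 1655938)) = 1/(-3614958 + 2324619) = 1/(-1290339) = -1/1290339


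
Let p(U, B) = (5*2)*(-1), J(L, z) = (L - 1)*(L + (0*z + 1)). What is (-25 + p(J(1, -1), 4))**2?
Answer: 1225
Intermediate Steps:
J(L, z) = (1 + L)*(-1 + L) (J(L, z) = (-1 + L)*(L + (0 + 1)) = (-1 + L)*(L + 1) = (-1 + L)*(1 + L) = (1 + L)*(-1 + L))
p(U, B) = -10 (p(U, B) = 10*(-1) = -10)
(-25 + p(J(1, -1), 4))**2 = (-25 - 10)**2 = (-35)**2 = 1225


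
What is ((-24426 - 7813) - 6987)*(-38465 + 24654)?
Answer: 541750286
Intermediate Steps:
((-24426 - 7813) - 6987)*(-38465 + 24654) = (-32239 - 6987)*(-13811) = -39226*(-13811) = 541750286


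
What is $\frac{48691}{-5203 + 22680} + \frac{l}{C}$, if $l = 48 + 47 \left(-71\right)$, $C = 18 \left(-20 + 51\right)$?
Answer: $- \frac{30312275}{9752166} \approx -3.1083$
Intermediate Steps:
$C = 558$ ($C = 18 \cdot 31 = 558$)
$l = -3289$ ($l = 48 - 3337 = -3289$)
$\frac{48691}{-5203 + 22680} + \frac{l}{C} = \frac{48691}{-5203 + 22680} - \frac{3289}{558} = \frac{48691}{17477} - \frac{3289}{558} = - \frac{30312275}{9752166}$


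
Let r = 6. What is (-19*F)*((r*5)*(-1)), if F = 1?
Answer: 570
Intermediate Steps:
(-19*F)*((r*5)*(-1)) = (-19*1)*((6*5)*(-1)) = -570*(-1) = -19*(-30) = 570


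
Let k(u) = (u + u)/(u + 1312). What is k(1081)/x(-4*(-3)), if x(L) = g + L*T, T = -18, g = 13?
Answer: -2162/485779 ≈ -0.0044506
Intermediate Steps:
k(u) = 2*u/(1312 + u) (k(u) = (2*u)/(1312 + u) = 2*u/(1312 + u))
x(L) = 13 - 18*L (x(L) = 13 + L*(-18) = 13 - 18*L)
k(1081)/x(-4*(-3)) = (2*1081/(1312 + 1081))/(13 - (-72)*(-3)) = (2*1081/2393)/(13 - 18*12) = (2*1081*(1/2393))/(13 - 216) = (2162/2393)/(-203) = (2162/2393)*(-1/203) = -2162/485779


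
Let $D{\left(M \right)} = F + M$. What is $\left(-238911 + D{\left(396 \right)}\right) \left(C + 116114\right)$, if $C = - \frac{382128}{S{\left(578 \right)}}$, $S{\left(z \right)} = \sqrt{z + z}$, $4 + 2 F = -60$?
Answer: $- \frac{425299244078}{17} \approx -2.5018 \cdot 10^{10}$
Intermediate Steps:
$F = -32$ ($F = -2 + \frac{1}{2} \left(-60\right) = -2 - 30 = -32$)
$S{\left(z \right)} = \sqrt{2} \sqrt{z}$ ($S{\left(z \right)} = \sqrt{2 z} = \sqrt{2} \sqrt{z}$)
$D{\left(M \right)} = -32 + M$
$C = - \frac{191064}{17}$ ($C = - \frac{382128}{\sqrt{2} \sqrt{578}} = - \frac{382128}{\sqrt{2} \cdot 17 \sqrt{2}} = - \frac{382128}{34} = \left(-382128\right) \frac{1}{34} = - \frac{191064}{17} \approx -11239.0$)
$\left(-238911 + D{\left(396 \right)}\right) \left(C + 116114\right) = \left(-238911 + \left(-32 + 396\right)\right) \left(- \frac{191064}{17} + 116114\right) = \left(-238911 + 364\right) \frac{1782874}{17} = \left(-238547\right) \frac{1782874}{17} = - \frac{425299244078}{17}$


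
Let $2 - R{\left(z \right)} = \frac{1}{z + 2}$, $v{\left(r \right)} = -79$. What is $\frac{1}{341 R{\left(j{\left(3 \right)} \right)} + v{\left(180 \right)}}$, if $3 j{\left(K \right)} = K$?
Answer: $\frac{3}{1468} \approx 0.0020436$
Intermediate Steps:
$j{\left(K \right)} = \frac{K}{3}$
$R{\left(z \right)} = 2 - \frac{1}{2 + z}$ ($R{\left(z \right)} = 2 - \frac{1}{z + 2} = 2 - \frac{1}{2 + z}$)
$\frac{1}{341 R{\left(j{\left(3 \right)} \right)} + v{\left(180 \right)}} = \frac{1}{341 \frac{3 + 2 \cdot \frac{1}{3} \cdot 3}{2 + \frac{1}{3} \cdot 3} - 79} = \frac{1}{341 \frac{3 + 2 \cdot 1}{2 + 1} - 79} = \frac{1}{341 \frac{3 + 2}{3} - 79} = \frac{1}{341 \cdot \frac{1}{3} \cdot 5 - 79} = \frac{1}{341 \cdot \frac{5}{3} - 79} = \frac{1}{\frac{1705}{3} - 79} = \frac{1}{\frac{1468}{3}} = \frac{3}{1468}$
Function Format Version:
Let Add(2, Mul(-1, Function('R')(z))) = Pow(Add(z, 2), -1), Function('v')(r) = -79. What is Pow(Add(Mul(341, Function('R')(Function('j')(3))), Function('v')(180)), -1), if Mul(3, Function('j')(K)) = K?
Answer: Rational(3, 1468) ≈ 0.0020436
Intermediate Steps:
Function('j')(K) = Mul(Rational(1, 3), K)
Function('R')(z) = Add(2, Mul(-1, Pow(Add(2, z), -1))) (Function('R')(z) = Add(2, Mul(-1, Pow(Add(z, 2), -1))) = Add(2, Mul(-1, Pow(Add(2, z), -1))))
Pow(Add(Mul(341, Function('R')(Function('j')(3))), Function('v')(180)), -1) = Pow(Add(Mul(341, Mul(Pow(Add(2, Mul(Rational(1, 3), 3)), -1), Add(3, Mul(2, Mul(Rational(1, 3), 3))))), -79), -1) = Pow(Add(Mul(341, Mul(Pow(Add(2, 1), -1), Add(3, Mul(2, 1)))), -79), -1) = Pow(Add(Mul(341, Mul(Pow(3, -1), Add(3, 2))), -79), -1) = Pow(Add(Mul(341, Mul(Rational(1, 3), 5)), -79), -1) = Pow(Add(Mul(341, Rational(5, 3)), -79), -1) = Pow(Add(Rational(1705, 3), -79), -1) = Pow(Rational(1468, 3), -1) = Rational(3, 1468)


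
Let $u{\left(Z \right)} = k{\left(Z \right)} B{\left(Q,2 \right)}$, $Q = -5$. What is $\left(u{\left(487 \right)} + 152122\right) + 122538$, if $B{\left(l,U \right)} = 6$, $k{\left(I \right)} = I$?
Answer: $277582$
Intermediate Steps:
$u{\left(Z \right)} = 6 Z$ ($u{\left(Z \right)} = Z 6 = 6 Z$)
$\left(u{\left(487 \right)} + 152122\right) + 122538 = \left(6 \cdot 487 + 152122\right) + 122538 = \left(2922 + 152122\right) + 122538 = 155044 + 122538 = 277582$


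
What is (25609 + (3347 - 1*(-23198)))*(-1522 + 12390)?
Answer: 566809672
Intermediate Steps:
(25609 + (3347 - 1*(-23198)))*(-1522 + 12390) = (25609 + (3347 + 23198))*10868 = (25609 + 26545)*10868 = 52154*10868 = 566809672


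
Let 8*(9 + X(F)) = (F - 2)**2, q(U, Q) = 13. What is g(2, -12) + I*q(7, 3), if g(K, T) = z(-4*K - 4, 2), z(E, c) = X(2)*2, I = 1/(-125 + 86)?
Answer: -55/3 ≈ -18.333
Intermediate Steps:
I = -1/39 (I = 1/(-39) = -1/39 ≈ -0.025641)
X(F) = -9 + (-2 + F)**2/8 (X(F) = -9 + (F - 2)**2/8 = -9 + (-2 + F)**2/8)
z(E, c) = -18 (z(E, c) = (-9 + (-2 + 2)**2/8)*2 = (-9 + (1/8)*0**2)*2 = (-9 + (1/8)*0)*2 = (-9 + 0)*2 = -9*2 = -18)
g(K, T) = -18
g(2, -12) + I*q(7, 3) = -18 - 1/39*13 = -18 - 1/3 = -55/3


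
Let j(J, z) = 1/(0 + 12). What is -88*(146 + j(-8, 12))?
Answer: -38566/3 ≈ -12855.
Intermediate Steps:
j(J, z) = 1/12
-88*(146 + j(-8, 12)) = -88*(146 + 1/12) = -88*1753/12 = -38566/3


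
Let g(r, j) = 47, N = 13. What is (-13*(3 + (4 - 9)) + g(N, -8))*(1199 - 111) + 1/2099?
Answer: 166710977/2099 ≈ 79424.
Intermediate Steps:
(-13*(3 + (4 - 9)) + g(N, -8))*(1199 - 111) + 1/2099 = (-13*(3 + (4 - 9)) + 47)*(1199 - 111) + 1/2099 = (-13*(3 - 5) + 47)*1088 + 1/2099 = (-13*(-2) + 47)*1088 + 1/2099 = (26 + 47)*1088 + 1/2099 = 73*1088 + 1/2099 = 79424 + 1/2099 = 166710977/2099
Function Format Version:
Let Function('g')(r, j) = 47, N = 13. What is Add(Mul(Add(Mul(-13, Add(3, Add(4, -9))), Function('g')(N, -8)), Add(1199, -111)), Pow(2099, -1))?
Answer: Rational(166710977, 2099) ≈ 79424.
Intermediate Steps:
Add(Mul(Add(Mul(-13, Add(3, Add(4, -9))), Function('g')(N, -8)), Add(1199, -111)), Pow(2099, -1)) = Add(Mul(Add(Mul(-13, Add(3, Add(4, -9))), 47), Add(1199, -111)), Pow(2099, -1)) = Add(Mul(Add(Mul(-13, Add(3, -5)), 47), 1088), Rational(1, 2099)) = Add(Mul(Add(Mul(-13, -2), 47), 1088), Rational(1, 2099)) = Add(Mul(Add(26, 47), 1088), Rational(1, 2099)) = Add(Mul(73, 1088), Rational(1, 2099)) = Add(79424, Rational(1, 2099)) = Rational(166710977, 2099)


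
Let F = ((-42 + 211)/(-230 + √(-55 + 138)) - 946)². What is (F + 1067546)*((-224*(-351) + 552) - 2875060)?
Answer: -15317081131056612740924/2789635489 - 47253985272987584*√83/2789635489 ≈ -5.4909e+12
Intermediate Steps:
F = (-946 + 169/(-230 + √83))² (F = (169/(-230 + √83) - 946)² = (-946 + 169/(-230 + √83))² ≈ 8.9636e+5)
(F + 1067546)*((-224*(-351) + 552) - 2875060) = ((2500375216448067/2789635489 + 16901268176*√83/2789635489) + 1067546)*((-224*(-351) + 552) - 2875060) = (5478439424188061/2789635489 + 16901268176*√83/2789635489)*((78624 + 552) - 2875060) = (5478439424188061/2789635489 + 16901268176*√83/2789635489)*(79176 - 2875060) = (5478439424188061/2789635489 + 16901268176*√83/2789635489)*(-2795884) = -15317081131056612740924/2789635489 - 47253985272987584*√83/2789635489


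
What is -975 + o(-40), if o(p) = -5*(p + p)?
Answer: -575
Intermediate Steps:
o(p) = -10*p
-975 + o(-40) = -975 - 10*(-40) = -975 + 400 = -575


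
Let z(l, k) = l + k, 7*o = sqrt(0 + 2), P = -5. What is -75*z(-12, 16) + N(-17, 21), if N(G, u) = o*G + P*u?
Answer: -405 - 17*sqrt(2)/7 ≈ -408.43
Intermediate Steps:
o = sqrt(2)/7 (o = sqrt(0 + 2)/7 = sqrt(2)/7 ≈ 0.20203)
N(G, u) = -5*u + G*sqrt(2)/7 (N(G, u) = (sqrt(2)/7)*G - 5*u = G*sqrt(2)/7 - 5*u = -5*u + G*sqrt(2)/7)
z(l, k) = k + l
-75*z(-12, 16) + N(-17, 21) = -75*(16 - 12) + (-5*21 + (1/7)*(-17)*sqrt(2)) = -75*4 + (-105 - 17*sqrt(2)/7) = -300 + (-105 - 17*sqrt(2)/7) = -405 - 17*sqrt(2)/7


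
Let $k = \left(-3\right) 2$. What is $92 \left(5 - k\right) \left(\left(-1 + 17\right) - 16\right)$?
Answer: $0$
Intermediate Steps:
$k = -6$
$92 \left(5 - k\right) \left(\left(-1 + 17\right) - 16\right) = 92 \left(5 - -6\right) \left(\left(-1 + 17\right) - 16\right) = 92 \left(5 + 6\right) \left(16 - 16\right) = 92 \cdot 11 \cdot 0 = 1012 \cdot 0 = 0$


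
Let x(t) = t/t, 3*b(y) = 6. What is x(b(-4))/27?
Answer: 1/27 ≈ 0.037037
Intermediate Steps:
b(y) = 2 (b(y) = (1/3)*6 = 2)
x(t) = 1
x(b(-4))/27 = 1/27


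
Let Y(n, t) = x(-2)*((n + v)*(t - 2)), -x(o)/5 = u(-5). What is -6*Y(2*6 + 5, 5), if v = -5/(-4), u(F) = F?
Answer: -16425/2 ≈ -8212.5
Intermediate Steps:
x(o) = 25 (x(o) = -5*(-5) = 25)
v = 5/4 (v = -5*(-¼) = 5/4 ≈ 1.2500)
Y(n, t) = 25*(-2 + t)*(5/4 + n) (Y(n, t) = 25*((n + 5/4)*(t - 2)) = 25*((5/4 + n)*(-2 + t)) = 25*((-2 + t)*(5/4 + n)) = 25*(-2 + t)*(5/4 + n))
-6*Y(2*6 + 5, 5) = -6*(-125/2 - 50*(2*6 + 5) + (125/4)*5 + 25*(2*6 + 5)*5) = -6*(-125/2 - 50*(12 + 5) + 625/4 + 25*(12 + 5)*5) = -6*(-125/2 - 50*17 + 625/4 + 25*17*5) = -6*(-125/2 - 850 + 625/4 + 2125) = -6*5475/4 = -16425/2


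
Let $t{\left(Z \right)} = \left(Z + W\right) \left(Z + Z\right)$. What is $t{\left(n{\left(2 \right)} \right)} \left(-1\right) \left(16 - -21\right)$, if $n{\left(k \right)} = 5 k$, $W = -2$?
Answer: $-5920$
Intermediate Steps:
$t{\left(Z \right)} = 2 Z \left(-2 + Z\right)$ ($t{\left(Z \right)} = \left(Z - 2\right) \left(Z + Z\right) = \left(-2 + Z\right) 2 Z = 2 Z \left(-2 + Z\right)$)
$t{\left(n{\left(2 \right)} \right)} \left(-1\right) \left(16 - -21\right) = 2 \cdot 5 \cdot 2 \left(-2 + 5 \cdot 2\right) \left(-1\right) \left(16 - -21\right) = 2 \cdot 10 \left(-2 + 10\right) \left(-1\right) \left(16 + 21\right) = 2 \cdot 10 \cdot 8 \left(-1\right) 37 = 160 \left(-1\right) 37 = \left(-160\right) 37 = -5920$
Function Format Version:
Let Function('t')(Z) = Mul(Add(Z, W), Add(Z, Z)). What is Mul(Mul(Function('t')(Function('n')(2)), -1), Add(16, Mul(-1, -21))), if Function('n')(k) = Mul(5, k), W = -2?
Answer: -5920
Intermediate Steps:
Function('t')(Z) = Mul(2, Z, Add(-2, Z)) (Function('t')(Z) = Mul(Add(Z, -2), Add(Z, Z)) = Mul(Add(-2, Z), Mul(2, Z)) = Mul(2, Z, Add(-2, Z)))
Mul(Mul(Function('t')(Function('n')(2)), -1), Add(16, Mul(-1, -21))) = Mul(Mul(Mul(2, Mul(5, 2), Add(-2, Mul(5, 2))), -1), Add(16, Mul(-1, -21))) = Mul(Mul(Mul(2, 10, Add(-2, 10)), -1), Add(16, 21)) = Mul(Mul(Mul(2, 10, 8), -1), 37) = Mul(Mul(160, -1), 37) = Mul(-160, 37) = -5920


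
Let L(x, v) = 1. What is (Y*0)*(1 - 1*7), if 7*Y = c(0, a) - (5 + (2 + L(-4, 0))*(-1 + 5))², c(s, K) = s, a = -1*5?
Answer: 0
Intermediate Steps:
a = -5
Y = -289/7 (Y = (0 - (5 + (2 + 1)*(-1 + 5))²)/7 = (0 - (5 + 3*4)²)/7 = (0 - (5 + 12)²)/7 = (0 - 1*17²)/7 = (0 - 1*289)/7 = (0 - 289)/7 = (⅐)*(-289) = -289/7 ≈ -41.286)
(Y*0)*(1 - 1*7) = (-289/7*0)*(1 - 1*7) = 0*(1 - 7) = 0*(-6) = 0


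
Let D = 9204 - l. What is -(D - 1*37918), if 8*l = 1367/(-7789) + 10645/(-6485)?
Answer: 580152190579/20204666 ≈ 28714.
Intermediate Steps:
l = -4588945/20204666 (l = (1367/(-7789) + 10645/(-6485))/8 = (1367*(-1/7789) + 10645*(-1/6485))/8 = (-1367/7789 - 2129/1297)/8 = (⅛)*(-18355780/10102333) = -4588945/20204666 ≈ -0.22712)
D = 185968334809/20204666 (D = 9204 - 1*(-4588945/20204666) = 9204 + 4588945/20204666 = 185968334809/20204666 ≈ 9204.2)
-(D - 1*37918) = -(185968334809/20204666 - 1*37918) = -(185968334809/20204666 - 37918) = -1*(-580152190579/20204666) = 580152190579/20204666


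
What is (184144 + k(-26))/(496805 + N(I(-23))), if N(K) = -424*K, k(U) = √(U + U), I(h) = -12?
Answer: 184144/501893 + 2*I*√13/501893 ≈ 0.3669 + 1.4368e-5*I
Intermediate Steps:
k(U) = √2*√U (k(U) = √(2*U) = √2*√U)
(184144 + k(-26))/(496805 + N(I(-23))) = (184144 + √2*√(-26))/(496805 - 424*(-12)) = (184144 + √2*(I*√26))/(496805 + 5088) = (184144 + 2*I*√13)/501893 = (184144 + 2*I*√13)*(1/501893) = 184144/501893 + 2*I*√13/501893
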